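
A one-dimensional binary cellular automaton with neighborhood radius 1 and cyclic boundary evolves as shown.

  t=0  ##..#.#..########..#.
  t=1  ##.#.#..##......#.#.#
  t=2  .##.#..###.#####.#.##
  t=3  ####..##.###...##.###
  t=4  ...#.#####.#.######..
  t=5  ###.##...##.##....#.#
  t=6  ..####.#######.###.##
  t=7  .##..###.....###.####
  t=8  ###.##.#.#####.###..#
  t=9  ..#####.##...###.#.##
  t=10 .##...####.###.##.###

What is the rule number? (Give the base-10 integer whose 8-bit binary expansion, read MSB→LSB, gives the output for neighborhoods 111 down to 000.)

107

  [7] ### => .  t=0,i=10
  [6] ##. => #  t=0,i=1
  [5] #.# => #  t=0,i=5
  [4] #.. => .  t=0,i=2
  [3] .## => #  t=0,i=0
  [2] .#. => .  t=0,i=4
  [1] ..# => #  t=0,i=3
  [0] ... => #  t=1,i=11
  bits 01101011 = 107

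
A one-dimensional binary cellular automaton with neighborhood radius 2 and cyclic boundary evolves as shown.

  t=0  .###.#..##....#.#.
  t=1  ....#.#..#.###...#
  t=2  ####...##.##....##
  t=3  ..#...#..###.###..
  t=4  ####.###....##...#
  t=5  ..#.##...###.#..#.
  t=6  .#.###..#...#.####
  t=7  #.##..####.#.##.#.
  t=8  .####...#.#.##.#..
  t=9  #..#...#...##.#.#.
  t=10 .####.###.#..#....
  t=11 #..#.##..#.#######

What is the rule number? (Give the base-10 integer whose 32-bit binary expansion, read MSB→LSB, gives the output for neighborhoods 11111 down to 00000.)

1321540383

  [31] ##### => .  t=2,i=0
  [30] ####. => #  t=2,i=2
  [29] ###.# => .  t=0,i=3
  [28] ###.. => .  t=1,i=13
  [27] ##.## => #  t=2,i=9
  [26] ##.#. => #  t=0,i=4
  [25] ##..# => #  t=6,i=6
  [24] ##... => .  t=0,i=10
  [23] #.### => #  t=1,i=11
  [22] #.##. => #  t=2,i=10
  [21] #.#.# => .  t=6,i=1
  [20] #.#.. => .  t=0,i=5
  [19] #..## => .  t=0,i=0
  [18] #..#. => #  t=1,i=8
  [17] #...# => .  t=1,i=15
  [16] #.... => #  t=0,i=11
  [15] .#### => .  t=2,i=17
  [14] .###. => .  t=0,i=2
  [13] .##.# => .  t=2,i=8
  [12] .##.. => #  t=0,i=9
  [11] .#.## => #  t=1,i=10
  [10] .#.#. => .  t=0,i=15
  [9] .#..# => #  t=0,i=6
  [8] .#... => #  t=1,i=0
  [7] ..### => .  t=0,i=1
  [6] ..##. => .  t=0,i=8
  [5] ..#.# => .  t=0,i=14
  [4] ..#.. => #  t=1,i=17
  [3] ...## => #  t=2,i=6
  [2] ...#. => #  t=0,i=13
  [1] ....# => #  t=0,i=12
  [0] ..... => #  t=10,i=16
  bits 01001110110001010001101100011111 = 1321540383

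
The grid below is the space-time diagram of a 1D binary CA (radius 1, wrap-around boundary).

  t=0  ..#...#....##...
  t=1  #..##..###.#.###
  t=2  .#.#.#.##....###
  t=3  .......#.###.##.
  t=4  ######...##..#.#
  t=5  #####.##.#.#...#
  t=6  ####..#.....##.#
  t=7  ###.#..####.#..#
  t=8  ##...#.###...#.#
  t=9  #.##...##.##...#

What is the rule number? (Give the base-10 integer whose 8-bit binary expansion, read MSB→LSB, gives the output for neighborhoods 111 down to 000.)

  ###|#  b7=1 t=1,i=8
  ##.|.  b6=0 t=0,i=12
  #.#|.  b5=0 t=1,i=10
  #..|#  b4=1 t=0,i=3
  .##|#  b3=1 t=0,i=11
  .#.|.  b2=0 t=0,i=2
  ..#|.  b1=0 t=0,i=1
  ...|#  b0=1 t=0,i=0
  bits 10011001 = 153

153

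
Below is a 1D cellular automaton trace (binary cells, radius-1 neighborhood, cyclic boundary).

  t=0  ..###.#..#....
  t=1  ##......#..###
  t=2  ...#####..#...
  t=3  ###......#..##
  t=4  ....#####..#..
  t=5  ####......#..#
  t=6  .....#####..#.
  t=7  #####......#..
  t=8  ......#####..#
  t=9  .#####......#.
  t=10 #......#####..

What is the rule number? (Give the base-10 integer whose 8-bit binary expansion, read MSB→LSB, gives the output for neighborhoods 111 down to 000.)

  ### -> .   bit 7 = 0  t=0,i=3
  ##. -> .   bit 6 = 0  t=0,i=4
  #.# -> .   bit 5 = 0  t=0,i=5
  #.. -> .   bit 4 = 0  t=0,i=7
  .## -> .   bit 3 = 0  t=0,i=2
  .#. -> .   bit 2 = 0  t=0,i=6
  ..# -> #   bit 1 = 1  t=0,i=1
  ... -> #   bit 0 = 1  t=0,i=0
  bits 00000011 = 3

3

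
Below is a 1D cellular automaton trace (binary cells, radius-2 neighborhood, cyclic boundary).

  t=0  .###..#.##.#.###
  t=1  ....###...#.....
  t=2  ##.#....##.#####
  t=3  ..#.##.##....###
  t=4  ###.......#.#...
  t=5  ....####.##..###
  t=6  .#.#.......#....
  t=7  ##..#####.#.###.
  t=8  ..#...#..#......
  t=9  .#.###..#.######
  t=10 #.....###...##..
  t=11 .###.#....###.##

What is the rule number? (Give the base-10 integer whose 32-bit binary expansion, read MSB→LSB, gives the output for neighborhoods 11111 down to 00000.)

  [31] ##### => #  t=2,i=13
  [30] ####. => .  t=2,i=0
  [29] ###.# => .  t=0,i=15
  [28] ###.. => .  t=0,i=3
  [27] ##.## => .  t=0,i=0
  [26] ##.#. => #  t=0,i=10
  [25] ##..# => #  t=0,i=4
  [24] ##... => .  t=1,i=7
  [23] #.### => .  t=0,i=1
  [22] #.##. => .  t=0,i=8
  [21] #.#.# => .  t=0,i=11
  [20] #.#.. => .  t=2,i=3
  [19] #..## => .  t=5,i=12
  [18] #..#. => #  t=0,i=5
  [17] #...# => #  t=1,i=8
  [16] #.... => #  t=1,i=12
  [15] .#### => .  t=2,i=12
  [14] .###. => .  t=0,i=2
  [13] .##.# => .  t=0,i=9
  [12] .##.. => .  t=3,i=8
  [11] .#.## => .  t=0,i=7
  [10] .#.#. => .  t=4,i=11
  [9] .#..# => .  t=8,i=7
  [8] .#... => #  t=1,i=11
  [7] ..### => .  t=1,i=4
  [6] ..##. => #  t=2,i=8
  [5] ..#.# => #  t=0,i=6
  [4] ..#.. => .  t=1,i=10
  [3] ...## => #  t=1,i=3
  [2] ...#. => #  t=1,i=9
  [1] ....# => .  t=1,i=2
  [0] ..... => #  t=1,i=0
  bits 10000110000001110000000101101101 = 2248606061

2248606061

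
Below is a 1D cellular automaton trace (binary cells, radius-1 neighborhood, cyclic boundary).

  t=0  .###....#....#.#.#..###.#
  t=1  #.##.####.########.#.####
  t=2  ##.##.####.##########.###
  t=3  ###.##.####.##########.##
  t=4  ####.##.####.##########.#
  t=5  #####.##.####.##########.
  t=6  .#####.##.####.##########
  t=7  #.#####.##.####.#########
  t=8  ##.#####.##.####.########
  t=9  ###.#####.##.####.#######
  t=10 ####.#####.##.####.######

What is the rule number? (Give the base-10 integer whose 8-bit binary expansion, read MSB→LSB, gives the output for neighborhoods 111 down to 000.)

  [7] ### => #  t=0,i=2
  [6] ##. => #  t=0,i=3
  [5] #.# => #  t=0,i=0
  [4] #.. => .  t=0,i=4
  [3] .## => .  t=0,i=1
  [2] .#. => #  t=0,i=8
  [1] ..# => #  t=0,i=7
  [0] ... => #  t=0,i=5
  bits 11100111 = 231

231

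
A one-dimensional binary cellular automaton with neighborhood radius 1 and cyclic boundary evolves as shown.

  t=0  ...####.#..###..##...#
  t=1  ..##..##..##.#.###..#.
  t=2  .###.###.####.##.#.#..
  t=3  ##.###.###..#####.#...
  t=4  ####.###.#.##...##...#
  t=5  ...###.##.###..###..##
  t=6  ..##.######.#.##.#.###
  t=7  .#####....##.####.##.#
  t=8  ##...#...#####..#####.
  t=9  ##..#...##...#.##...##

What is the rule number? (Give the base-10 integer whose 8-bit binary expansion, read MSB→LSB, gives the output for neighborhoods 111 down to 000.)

106

  ### -> .   bit 7 = 0  t=0,i=4
  ##. -> #   bit 6 = 1  t=0,i=6
  #.# -> #   bit 5 = 1  t=0,i=7
  #.. -> .   bit 4 = 0  t=0,i=0
  .## -> #   bit 3 = 1  t=0,i=3
  .#. -> .   bit 2 = 0  t=0,i=8
  ..# -> #   bit 1 = 1  t=0,i=2
  ... -> .   bit 0 = 0  t=0,i=1
  bits 01101010 = 106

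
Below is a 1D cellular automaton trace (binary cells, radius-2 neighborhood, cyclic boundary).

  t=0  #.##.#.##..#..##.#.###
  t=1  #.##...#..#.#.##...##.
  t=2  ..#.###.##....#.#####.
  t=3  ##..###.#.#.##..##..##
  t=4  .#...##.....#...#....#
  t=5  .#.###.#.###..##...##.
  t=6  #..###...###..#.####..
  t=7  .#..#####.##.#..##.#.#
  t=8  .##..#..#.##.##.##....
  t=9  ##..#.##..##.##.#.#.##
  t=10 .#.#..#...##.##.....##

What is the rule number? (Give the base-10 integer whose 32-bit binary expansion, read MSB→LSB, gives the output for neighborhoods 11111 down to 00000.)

  ##### -> .   bit 31 = 0  t=2,i=18
  ####. -> .   bit 30 = 0  t=0,i=21
  ###.# -> #   bit 29 = 1  t=0,i=0
  ###.. -> #   bit 28 = 1  t=2,i=20
  ##.## -> .   bit 27 = 0  t=0,i=1
  ##.#. -> .   bit 26 = 0  t=0,i=4
  ##..# -> .   bit 25 = 0  t=0,i=9
  ##... -> #   bit 24 = 1  t=1,i=4
  #.### -> #   bit 23 = 1  t=0,i=19
  #.##. -> #   bit 22 = 1  t=0,i=2
  #.#.# -> .   bit 21 = 0  t=0,i=5
  #.#.. -> #   bit 20 = 1  t=4,i=1
  #..## -> .   bit 19 = 0  t=0,i=13
  #..#. -> #   bit 18 = 1  t=0,i=10
  #...# -> #   bit 17 = 1  t=1,i=5
  #.... -> .   bit 16 = 0  t=2,i=11
  .#### -> #   bit 15 = 1  t=0,i=20
  .###. -> #   bit 14 = 1  t=2,i=5
  .##.# -> #   bit 13 = 1  t=0,i=3
  .##.. -> .   bit 12 = 0  t=0,i=8
  .#.## -> .   bit 11 = 0  t=0,i=6
  .#.#. -> .   bit 10 = 0  t=1,i=11
  .#..# -> #   bit 9 = 1  t=0,i=12
  .#... -> .   bit 8 = 0  t=4,i=2
  ..### -> .   bit 7 = 0  t=3,i=4
  ..##. -> #   bit 6 = 1  t=0,i=14
  ..#.# -> .   bit 5 = 0  t=1,i=10
  ..#.. -> .   bit 4 = 0  t=0,i=11
  ...## -> #   bit 3 = 1  t=1,i=18
  ...#. -> #   bit 2 = 1  t=1,i=6
  ....# -> #   bit 1 = 1  t=2,i=12
  ..... -> #   bit 0 = 1  t=4,i=9
  bits 00110001110101101110001001001111 = 836166223

836166223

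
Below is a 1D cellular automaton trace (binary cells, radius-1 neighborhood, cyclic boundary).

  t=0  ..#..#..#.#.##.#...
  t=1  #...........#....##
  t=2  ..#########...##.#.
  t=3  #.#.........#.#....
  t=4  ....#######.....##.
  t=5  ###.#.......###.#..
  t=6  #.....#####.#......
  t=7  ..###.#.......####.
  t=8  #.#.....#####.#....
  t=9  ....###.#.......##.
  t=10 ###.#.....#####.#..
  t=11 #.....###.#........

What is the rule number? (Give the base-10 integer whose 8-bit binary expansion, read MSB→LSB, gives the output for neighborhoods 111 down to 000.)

  ###|.  b7=0 t=1,i=18
  ##.|.  b6=0 t=0,i=13
  #.#|.  b5=0 t=0,i=9
  #..|.  b4=0 t=0,i=3
  .##|#  b3=1 t=0,i=12
  .#.|.  b2=0 t=0,i=2
  ..#|.  b1=0 t=0,i=1
  ...|#  b0=1 t=0,i=0
  bits 00001001 = 9

9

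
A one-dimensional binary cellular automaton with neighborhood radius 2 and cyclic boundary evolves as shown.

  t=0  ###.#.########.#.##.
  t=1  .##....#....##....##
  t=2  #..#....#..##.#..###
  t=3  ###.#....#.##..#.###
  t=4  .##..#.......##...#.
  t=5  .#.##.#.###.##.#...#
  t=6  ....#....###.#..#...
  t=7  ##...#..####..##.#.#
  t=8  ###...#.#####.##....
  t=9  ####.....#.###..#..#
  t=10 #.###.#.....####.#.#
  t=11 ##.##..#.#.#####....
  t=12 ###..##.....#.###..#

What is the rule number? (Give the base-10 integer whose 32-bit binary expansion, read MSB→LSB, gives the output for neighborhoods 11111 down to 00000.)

  [31] ##### => .  t=0,i=8
  [30] ####. => #  t=0,i=12
  [29] ###.# => #  t=0,i=2
  [28] ###.. => #  t=2,i=0
  [27] ##.## => #  t=0,i=19
  [26] ##.#. => .  t=0,i=3
  [25] ##..# => #  t=2,i=1
  [24] ##... => #  t=1,i=3
  [23] #.### => .  t=0,i=0
  [22] #.##. => .  t=0,i=17
  [21] #.#.# => .  t=0,i=4
  [20] #.#.. => .  t=2,i=14
  [19] #..## => .  t=2,i=10
  [18] #..#. => #  t=2,i=2
  [17] #...# => .  t=4,i=16
  [16] #.... => .  t=1,i=4
  [15] .#### => #  t=0,i=7
  [14] .###. => #  t=0,i=1
  [13] .##.# => #  t=0,i=18
  [12] .##.. => .  t=1,i=2
  [11] .#.## => .  t=0,i=5
  [10] .#.#. => .  t=5,i=0
  [9] .#..# => #  t=2,i=9
  [8] .#... => #  t=1,i=8
  [7] ..### => #  t=2,i=17
  [6] ..##. => #  t=1,i=12
  [5] ..#.# => .  t=3,i=9
  [4] ..#.. => .  t=1,i=7
  [3] ...## => #  t=1,i=11
  [2] ...#. => .  t=1,i=6
  [1] ....# => .  t=1,i=5
  [0] ..... => #  t=4,i=8
  bits 01111011000001001110001111001001 = 2063918025

2063918025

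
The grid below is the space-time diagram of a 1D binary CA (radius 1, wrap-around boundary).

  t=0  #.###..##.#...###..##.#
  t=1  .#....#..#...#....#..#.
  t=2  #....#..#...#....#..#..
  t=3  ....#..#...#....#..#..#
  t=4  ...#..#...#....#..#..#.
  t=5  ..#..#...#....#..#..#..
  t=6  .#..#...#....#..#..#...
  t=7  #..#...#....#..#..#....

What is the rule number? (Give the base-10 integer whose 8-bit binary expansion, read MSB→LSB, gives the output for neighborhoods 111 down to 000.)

34

  [7] ### => .  t=0,i=3
  [6] ##. => .  t=0,i=0
  [5] #.# => #  t=0,i=1
  [4] #.. => .  t=0,i=5
  [3] .## => .  t=0,i=2
  [2] .#. => .  t=0,i=10
  [1] ..# => #  t=0,i=6
  [0] ... => .  t=0,i=12
  bits 00100010 = 34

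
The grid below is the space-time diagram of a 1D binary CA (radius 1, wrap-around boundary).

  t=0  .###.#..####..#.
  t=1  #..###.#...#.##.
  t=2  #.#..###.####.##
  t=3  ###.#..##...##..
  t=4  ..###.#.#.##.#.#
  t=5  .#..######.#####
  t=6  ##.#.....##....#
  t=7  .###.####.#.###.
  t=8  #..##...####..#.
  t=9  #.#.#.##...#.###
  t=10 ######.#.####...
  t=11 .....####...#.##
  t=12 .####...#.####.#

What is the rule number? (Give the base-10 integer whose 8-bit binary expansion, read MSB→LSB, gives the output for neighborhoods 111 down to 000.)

103

  ###|.  b7=0 t=0,i=2
  ##.|#  b6=1 t=0,i=3
  #.#|#  b5=1 t=0,i=4
  #..|.  b4=0 t=0,i=6
  .##|.  b3=0 t=0,i=1
  .#.|#  b2=1 t=0,i=5
  ..#|#  b1=1 t=0,i=0
  ...|#  b0=1 t=1,i=9
  bits 01100111 = 103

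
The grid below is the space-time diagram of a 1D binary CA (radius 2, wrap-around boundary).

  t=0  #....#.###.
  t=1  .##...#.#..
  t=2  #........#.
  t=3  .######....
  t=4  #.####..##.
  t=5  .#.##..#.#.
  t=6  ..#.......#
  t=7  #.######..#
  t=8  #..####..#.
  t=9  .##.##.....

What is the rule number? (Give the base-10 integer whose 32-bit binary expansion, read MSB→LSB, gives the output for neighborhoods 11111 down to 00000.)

  nb #####: next=#  (t=3,i=3, bit31=1)
  nb ####.: next=#  (t=3,i=5, bit30=1)
  nb ###.#: next=.  (t=0,i=9, bit29=0)
  nb ###..: next=.  (t=3,i=6, bit28=0)
  nb ##.##: next=.  (t=7,i=1, bit27=0)
  nb ##.#.: next=.  (t=0,i=10, bit26=0)
  nb ##..#: next=.  (t=4,i=6, bit25=0)
  nb ##...: next=.  (t=1,i=3, bit24=0)
  nb #.###: next=.  (t=0,i=7, bit23=0)
  nb #.##.: next=.  (t=5,i=3, bit22=0)
  nb #.#.#: next=.  (t=4,i=0, bit21=0)
  nb #.#..: next=.  (t=0,i=0, bit20=0)
  nb #..##: next=#  (t=4,i=7, bit19=1)
  nb #..#.: next=.  (t=5,i=0, bit18=0)
  nb #...#: next=.  (t=1,i=4, bit17=0)
  nb #....: next=#  (t=0,i=2, bit16=1)
  nb .####: next=#  (t=3,i=2, bit15=1)
  nb .###.: next=#  (t=0,i=8, bit14=1)
  nb .##.#: next=#  (t=4,i=9, bit13=1)
  nb .##..: next=.  (t=1,i=2, bit12=0)
  nb .#.##: next=#  (t=0,i=6, bit11=1)
  nb .#.#.: next=.  (t=1,i=7, bit10=0)
  nb .#..#: next=#  (t=5,i=10, bit9=1)
  nb .#...: next=#  (t=0,i=1, bit8=1)
  nb ..###: next=.  (t=3,i=1, bit7=0)
  nb ..##.: next=.  (t=1,i=1, bit6=0)
  nb ..#.#: next=.  (t=0,i=5, bit5=0)
  nb ..#..: next=#  (t=6,i=2, bit4=1)
  nb ...##: next=#  (t=1,i=0, bit3=1)
  nb ...#.: next=.  (t=0,i=4, bit2=0)
  nb ....#: next=.  (t=0,i=3, bit1=0)
  nb .....: next=#  (t=2,i=3, bit0=1)
  bits 11000000000010011110101100011001 = 3221875481

3221875481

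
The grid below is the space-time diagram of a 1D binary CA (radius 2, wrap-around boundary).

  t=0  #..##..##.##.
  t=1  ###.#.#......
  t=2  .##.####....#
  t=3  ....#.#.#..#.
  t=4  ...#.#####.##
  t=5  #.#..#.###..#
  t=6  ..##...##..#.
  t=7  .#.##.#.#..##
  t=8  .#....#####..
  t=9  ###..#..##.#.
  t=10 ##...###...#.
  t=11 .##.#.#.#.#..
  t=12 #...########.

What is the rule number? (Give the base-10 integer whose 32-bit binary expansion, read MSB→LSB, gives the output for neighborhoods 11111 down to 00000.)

3786954524

  nb #####: next=#  (t=4,i=7, bit31=1)
  nb ####.: next=#  (t=2,i=6, bit30=1)
  nb ###.#: next=#  (t=1,i=2, bit29=1)
  nb ###..: next=.  (t=2,i=7, bit28=0)
  nb ##.##: next=.  (t=0,i=9, bit27=0)
  nb ##.#.: next=.  (t=0,i=12, bit26=0)
  nb ##..#: next=.  (t=0,i=5, bit25=0)
  nb ##...: next=#  (t=2,i=8, bit24=1)
  nb #.###: next=#  (t=2,i=4, bit23=1)
  nb #.##.: next=.  (t=0,i=10, bit22=0)
  nb #.#.#: next=#  (t=1,i=4, bit21=1)
  nb #.#..: next=#  (t=0,i=0, bit20=1)
  nb #..##: next=#  (t=0,i=2, bit19=1)
  nb #..#.: next=.  (t=3,i=10, bit18=0)
  nb #...#: next=.  (t=4,i=1, bit17=0)
  nb #....: next=.  (t=1,i=8, bit16=0)
  nb .####: next=.  (t=2,i=5, bit15=0)
  nb .###.: next=#  (t=1,i=1, bit14=1)
  nb .##.#: next=.  (t=0,i=8, bit13=0)
  nb .##..: next=#  (t=0,i=4, bit12=1)
  nb .#.##: next=.  (t=2,i=0, bit11=0)
  nb .#.#.: next=#  (t=1,i=5, bit10=1)
  nb .#..#: next=#  (t=0,i=1, bit9=1)
  nb .#...: next=#  (t=1,i=7, bit8=1)
  nb ..###: next=.  (t=1,i=0, bit7=0)
  nb ..##.: next=.  (t=0,i=3, bit6=0)
  nb ..#.#: next=.  (t=2,i=12, bit5=0)
  nb ..#..: next=#  (t=3,i=11, bit4=1)
  nb ...##: next=#  (t=1,i=12, bit3=1)
  nb ...#.: next=#  (t=2,i=11, bit2=1)
  nb ....#: next=.  (t=1,i=11, bit1=0)
  nb .....: next=.  (t=1,i=9, bit0=0)
  bits 11100001101110000101011100011100 = 3786954524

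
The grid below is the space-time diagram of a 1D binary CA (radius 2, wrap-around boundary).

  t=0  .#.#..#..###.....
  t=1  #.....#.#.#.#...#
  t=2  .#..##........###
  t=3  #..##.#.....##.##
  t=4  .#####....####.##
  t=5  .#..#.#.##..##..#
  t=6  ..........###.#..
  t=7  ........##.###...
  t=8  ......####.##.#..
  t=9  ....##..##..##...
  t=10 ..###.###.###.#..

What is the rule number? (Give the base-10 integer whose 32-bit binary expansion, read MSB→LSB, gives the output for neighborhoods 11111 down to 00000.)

1737121886

  #####|.  b31=0 t=4,i=3
  ####.|#  b30=1 t=4,i=4
  ###.#|#  b29=1 t=2,i=16
  ###..|.  b28=0 t=0,i=11
  ##.##|.  b27=0 t=3,i=14
  ##.#.|#  b26=1 t=2,i=0
  ##..#|#  b25=1 t=3,i=1
  ##...|#  b24=1 t=0,i=12
  #.###|#  b23=1 t=3,i=15
  #.##.|.  b22=0 t=4,i=15
  #.#.#|.  b21=0 t=1,i=8
  #.#..|.  b20=0 t=0,i=3
  #..##|#  b19=1 t=0,i=8
  #..#.|.  b18=0 t=0,i=5
  #...#|#  b17=1 t=1,i=14
  #....|.  b16=0 t=0,i=13
  .####|.  b15=0 t=4,i=2
  .###.|#  b14=1 t=0,i=10
  .##.#|#  b13=1 t=3,i=4
  .##..|.  b12=0 t=1,i=0
  .#.##|.  b11=0 t=5,i=7
  .#.#.|.  b10=0 t=0,i=2
  .#..#|.  b9=0 t=0,i=4
  .#...|.  b8=0 t=1,i=13
  ..###|.  b7=0 t=0,i=9
  ..##.|#  b6=1 t=1,i=16
  ..#.#|.  b5=0 t=0,i=1
  ..#..|#  b4=1 t=0,i=6
  ...##|#  b3=1 t=1,i=15
  ...#.|#  b2=1 t=0,i=0
  ....#|#  b1=1 t=0,i=16
  .....|.  b0=0 t=0,i=14
  bits 01100111100010100110000001011110 = 1737121886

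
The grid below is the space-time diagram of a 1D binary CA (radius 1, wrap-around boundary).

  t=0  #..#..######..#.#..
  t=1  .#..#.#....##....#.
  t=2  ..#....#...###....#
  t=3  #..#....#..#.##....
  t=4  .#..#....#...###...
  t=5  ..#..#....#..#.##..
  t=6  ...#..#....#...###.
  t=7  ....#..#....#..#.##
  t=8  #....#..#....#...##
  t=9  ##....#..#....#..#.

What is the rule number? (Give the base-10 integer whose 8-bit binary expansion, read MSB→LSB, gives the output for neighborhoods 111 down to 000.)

  nb ###: next=.  (t=0,i=7, bit7=0)
  nb ##.: next=#  (t=0,i=11, bit6=1)
  nb #.#: next=.  (t=0,i=15, bit5=0)
  nb #..: next=#  (t=0,i=1, bit4=1)
  nb .##: next=#  (t=0,i=6, bit3=1)
  nb .#.: next=.  (t=0,i=0, bit2=0)
  nb ..#: next=.  (t=0,i=2, bit1=0)
  nb ...: next=.  (t=1,i=8, bit0=0)
  bits 01011000 = 88

88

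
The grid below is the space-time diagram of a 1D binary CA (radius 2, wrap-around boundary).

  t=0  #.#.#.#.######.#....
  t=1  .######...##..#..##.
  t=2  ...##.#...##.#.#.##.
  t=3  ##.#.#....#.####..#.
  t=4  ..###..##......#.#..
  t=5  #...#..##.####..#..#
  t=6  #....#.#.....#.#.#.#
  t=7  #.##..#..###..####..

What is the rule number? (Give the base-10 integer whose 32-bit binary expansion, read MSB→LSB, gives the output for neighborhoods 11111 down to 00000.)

  ##### -> #   bit 31 = 1  t=0,i=10
  ####. -> .   bit 30 = 0  t=0,i=12
  ###.# -> .   bit 29 = 0  t=0,i=13
  ###.. -> #   bit 28 = 1  t=1,i=6
  ##.## -> .   bit 27 = 0  t=5,i=9
  ##.#. -> #   bit 26 = 1  t=0,i=14
  ##..# -> .   bit 25 = 0  t=1,i=12
  ##... -> .   bit 24 = 0  t=1,i=7
  #.### -> .   bit 23 = 0  t=0,i=8
  #.##. -> .   bit 22 = 0  t=2,i=17
  #.#.# -> #   bit 21 = 1  t=0,i=2
  #.#.. -> .   bit 20 = 0  t=0,i=15
  #..## -> .   bit 19 = 0  t=1,i=0
  #..#. -> #   bit 18 = 1  t=1,i=13
  #...# -> .   bit 17 = 0  t=1,i=8
  #.... -> #   bit 16 = 1  t=0,i=17
  .#### -> .   bit 15 = 0  t=0,i=9
  .###. -> .   bit 14 = 0  t=4,i=3
  .##.# -> .   bit 13 = 0  t=2,i=4
  .##.. -> #   bit 12 = 1  t=1,i=11
  .#.## -> .   bit 11 = 0  t=0,i=7
  .#.#. -> #   bit 10 = 1  t=0,i=1
  .#..# -> #   bit 9 = 1  t=1,i=15
  .#... -> .   bit 8 = 0  t=0,i=16
  ..### -> .   bit 7 = 0  t=1,i=1
  ..##. -> #   bit 6 = 1  t=1,i=10
  ..#.# -> .   bit 5 = 0  t=0,i=0
  ..#.. -> .   bit 4 = 0  t=1,i=14
  ...## -> .   bit 3 = 0  t=1,i=9
  ...#. -> .   bit 2 = 0  t=0,i=19
  ....# -> #   bit 1 = 1  t=0,i=18
  ..... -> #   bit 0 = 1  t=4,i=11
  bits 10010100001001010001011001000011 = 2485458499

2485458499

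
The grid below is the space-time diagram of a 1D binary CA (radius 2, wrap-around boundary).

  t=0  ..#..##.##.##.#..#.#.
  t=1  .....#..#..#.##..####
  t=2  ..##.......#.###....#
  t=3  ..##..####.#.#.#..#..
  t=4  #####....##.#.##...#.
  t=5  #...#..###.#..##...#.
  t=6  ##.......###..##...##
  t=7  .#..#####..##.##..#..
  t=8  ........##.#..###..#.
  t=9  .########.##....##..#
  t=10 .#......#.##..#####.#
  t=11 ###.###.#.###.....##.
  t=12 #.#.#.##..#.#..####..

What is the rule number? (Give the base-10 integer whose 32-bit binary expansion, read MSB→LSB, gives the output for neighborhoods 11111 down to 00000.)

919606635

  nb #####: next=.  (t=4,i=2, bit31=0)
  nb ####.: next=.  (t=1,i=19, bit30=0)
  nb ###.#: next=#  (t=3,i=9, bit29=1)
  nb ###..: next=#  (t=1,i=20, bit28=1)
  nb ##.##: next=.  (t=0,i=7, bit27=0)
  nb ##.#.: next=#  (t=0,i=13, bit26=1)
  nb ##..#: next=#  (t=1,i=15, bit25=1)
  nb ##...: next=.  (t=1,i=0, bit24=0)
  nb #.###: next=#  (t=2,i=13, bit23=1)
  nb #.##.: next=#  (t=0,i=8, bit22=1)
  nb #.#.#: next=.  (t=3,i=11, bit21=0)
  nb #.#..: next=#  (t=0,i=14, bit20=1)
  nb #..##: next=.  (t=0,i=4, bit19=0)
  nb #..#.: next=.  (t=0,i=16, bit18=0)
  nb #...#: next=.  (t=0,i=0, bit17=0)
  nb #....: next=.  (t=1,i=1, bit16=0)
  nb .####: next=.  (t=1,i=18, bit15=0)
  nb .###.: next=.  (t=2,i=14, bit14=0)
  nb .##.#: next=.  (t=0,i=6, bit13=0)
  nb .##..: next=#  (t=1,i=14, bit12=1)
  nb .#.##: next=.  (t=1,i=12, bit11=0)
  nb .#.#.: next=#  (t=0,i=18, bit10=1)
  nb .#..#: next=.  (t=0,i=3, bit9=0)
  nb .#...: next=#  (t=0,i=20, bit8=1)
  nb ..###: next=.  (t=1,i=17, bit7=0)
  nb ..##.: next=#  (t=0,i=5, bit6=1)
  nb ..#.#: next=#  (t=0,i=17, bit5=1)
  nb ..#..: next=.  (t=0,i=2, bit4=0)
  nb ...##: next=#  (t=3,i=1, bit3=1)
  nb ...#.: next=.  (t=0,i=1, bit2=0)
  nb ....#: next=#  (t=1,i=3, bit1=1)
  nb .....: next=#  (t=1,i=2, bit0=1)
  bits 00110110110100000001010101101011 = 919606635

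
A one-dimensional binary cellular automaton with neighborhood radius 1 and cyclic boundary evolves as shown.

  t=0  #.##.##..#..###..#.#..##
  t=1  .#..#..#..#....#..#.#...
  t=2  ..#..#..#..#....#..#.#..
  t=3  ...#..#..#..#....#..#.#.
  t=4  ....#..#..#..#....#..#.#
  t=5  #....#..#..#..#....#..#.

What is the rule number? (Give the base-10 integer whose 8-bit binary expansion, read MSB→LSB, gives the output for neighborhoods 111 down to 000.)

48

  ### -> .   bit 7 = 0  t=0,i=13
  ##. -> .   bit 6 = 0  t=0,i=0
  #.# -> #   bit 5 = 1  t=0,i=1
  #.. -> #   bit 4 = 1  t=0,i=7
  .## -> .   bit 3 = 0  t=0,i=2
  .#. -> .   bit 2 = 0  t=0,i=9
  ..# -> .   bit 1 = 0  t=0,i=8
  ... -> .   bit 0 = 0  t=1,i=12
  bits 00110000 = 48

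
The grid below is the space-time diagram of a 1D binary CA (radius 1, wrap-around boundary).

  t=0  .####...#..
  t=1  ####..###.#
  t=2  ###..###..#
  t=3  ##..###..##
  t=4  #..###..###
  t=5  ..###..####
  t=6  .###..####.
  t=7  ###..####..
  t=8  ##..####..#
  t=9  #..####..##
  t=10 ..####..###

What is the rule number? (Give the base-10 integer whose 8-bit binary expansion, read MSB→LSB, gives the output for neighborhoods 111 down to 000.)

143

  ### -> #   bit 7 = 1  t=0,i=2
  ##. -> .   bit 6 = 0  t=0,i=4
  #.# -> .   bit 5 = 0  t=1,i=9
  #.. -> .   bit 4 = 0  t=0,i=5
  .## -> #   bit 3 = 1  t=0,i=1
  .#. -> #   bit 2 = 1  t=0,i=8
  ..# -> #   bit 1 = 1  t=0,i=0
  ... -> #   bit 0 = 1  t=0,i=6
  bits 10001111 = 143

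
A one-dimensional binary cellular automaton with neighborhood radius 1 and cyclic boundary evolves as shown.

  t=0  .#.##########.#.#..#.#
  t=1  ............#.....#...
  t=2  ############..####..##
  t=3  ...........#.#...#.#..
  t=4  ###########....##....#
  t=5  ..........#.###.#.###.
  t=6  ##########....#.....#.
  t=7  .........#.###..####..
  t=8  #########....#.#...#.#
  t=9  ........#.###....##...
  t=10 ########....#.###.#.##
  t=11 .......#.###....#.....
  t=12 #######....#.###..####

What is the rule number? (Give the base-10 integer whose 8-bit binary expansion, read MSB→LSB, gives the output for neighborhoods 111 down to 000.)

67

  nb ###: next=.  (t=0,i=4, bit7=0)
  nb ##.: next=#  (t=0,i=12, bit6=1)
  nb #.#: next=.  (t=0,i=0, bit5=0)
  nb #..: next=.  (t=0,i=17, bit4=0)
  nb .##: next=.  (t=0,i=3, bit3=0)
  nb .#.: next=.  (t=0,i=1, bit2=0)
  nb ..#: next=#  (t=0,i=18, bit1=1)
  nb ...: next=#  (t=1,i=0, bit0=1)
  bits 01000011 = 67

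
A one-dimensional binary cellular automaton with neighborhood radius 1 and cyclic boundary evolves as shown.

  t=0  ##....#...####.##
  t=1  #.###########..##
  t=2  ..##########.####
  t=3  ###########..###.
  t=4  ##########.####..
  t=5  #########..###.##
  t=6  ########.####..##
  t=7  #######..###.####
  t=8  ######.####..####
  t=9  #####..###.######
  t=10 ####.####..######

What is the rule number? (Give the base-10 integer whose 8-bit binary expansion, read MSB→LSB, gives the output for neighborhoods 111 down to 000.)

159

  nb ###: next=#  (t=0,i=0, bit7=1)
  nb ##.: next=.  (t=0,i=1, bit6=0)
  nb #.#: next=.  (t=0,i=14, bit5=0)
  nb #..: next=#  (t=0,i=2, bit4=1)
  nb .##: next=#  (t=0,i=10, bit3=1)
  nb .#.: next=#  (t=0,i=6, bit2=1)
  nb ..#: next=#  (t=0,i=5, bit1=1)
  nb ...: next=#  (t=0,i=3, bit0=1)
  bits 10011111 = 159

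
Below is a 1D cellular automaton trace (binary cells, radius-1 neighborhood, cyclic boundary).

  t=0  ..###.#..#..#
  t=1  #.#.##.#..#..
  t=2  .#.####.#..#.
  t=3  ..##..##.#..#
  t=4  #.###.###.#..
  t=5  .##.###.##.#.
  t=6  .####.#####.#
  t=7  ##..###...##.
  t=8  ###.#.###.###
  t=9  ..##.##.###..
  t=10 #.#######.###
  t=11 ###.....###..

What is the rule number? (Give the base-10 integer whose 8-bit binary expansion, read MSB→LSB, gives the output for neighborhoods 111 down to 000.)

  ###|.  b7=0 t=0,i=3
  ##.|#  b6=1 t=0,i=4
  #.#|#  b5=1 t=0,i=5
  #..|#  b4=1 t=0,i=0
  .##|#  b3=1 t=0,i=2
  .#.|.  b2=0 t=0,i=6
  ..#|.  b1=0 t=0,i=1
  ...|#  b0=1 t=7,i=8
  bits 01111001 = 121

121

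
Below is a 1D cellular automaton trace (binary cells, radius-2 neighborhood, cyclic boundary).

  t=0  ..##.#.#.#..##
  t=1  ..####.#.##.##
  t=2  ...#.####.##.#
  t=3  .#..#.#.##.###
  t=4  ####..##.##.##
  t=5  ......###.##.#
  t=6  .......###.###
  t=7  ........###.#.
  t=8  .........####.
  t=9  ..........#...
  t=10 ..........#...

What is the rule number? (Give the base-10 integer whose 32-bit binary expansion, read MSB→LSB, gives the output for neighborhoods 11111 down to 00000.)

741800528

  ##### -> .   bit 31 = 0  t=4,i=0
  ####. -> .   bit 30 = 0  t=1,i=4
  ###.# -> #   bit 29 = 1  t=1,i=5
  ###.. -> .   bit 28 = 0  t=4,i=3
  ##.## -> #   bit 27 = 1  t=1,i=11
  ##.#. -> #   bit 26 = 1  t=0,i=4
  ##..# -> .   bit 25 = 0  t=0,i=0
  ##... -> .   bit 24 = 0  t=6,i=0
  #.### -> .   bit 23 = 0  t=2,i=5
  #.##. -> .   bit 22 = 0  t=1,i=9
  #.#.# -> #   bit 21 = 1  t=0,i=5
  #.#.. -> #   bit 20 = 1  t=0,i=9
  #..## -> .   bit 19 = 0  t=0,i=1
  #..#. -> #   bit 18 = 1  t=3,i=3
  #...# -> #   bit 17 = 1  t=2,i=1
  #.... -> .   bit 16 = 0  t=5,i=1
  .#### -> #   bit 15 = 1  t=1,i=3
  .###. -> #   bit 14 = 1  t=3,i=12
  .##.# -> #   bit 13 = 1  t=0,i=3
  .##.. -> #   bit 12 = 1  t=0,i=13
  .#.## -> #   bit 11 = 1  t=1,i=8
  .#.#. -> .   bit 10 = 0  t=0,i=6
  .#..# -> #   bit 9 = 1  t=0,i=10
  .#... -> .   bit 8 = 0  t=2,i=0
  ..### -> .   bit 7 = 0  t=1,i=2
  ..##. -> #   bit 6 = 1  t=0,i=2
  ..#.# -> .   bit 5 = 0  t=2,i=3
  ..#.. -> #   bit 4 = 1  t=9,i=10
  ...## -> .   bit 3 = 0  t=5,i=5
  ...#. -> .   bit 2 = 0  t=2,i=2
  ....# -> .   bit 1 = 0  t=5,i=4
  ..... -> .   bit 0 = 0  t=5,i=2
  bits 00101100001101101111101001010000 = 741800528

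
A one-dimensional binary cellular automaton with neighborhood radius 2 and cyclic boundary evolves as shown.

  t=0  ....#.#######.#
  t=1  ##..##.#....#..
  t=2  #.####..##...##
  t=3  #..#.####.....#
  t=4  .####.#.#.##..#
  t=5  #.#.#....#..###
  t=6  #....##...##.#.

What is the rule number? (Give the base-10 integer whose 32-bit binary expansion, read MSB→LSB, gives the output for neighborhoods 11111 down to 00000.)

  nb #####: next=.  (t=0,i=8, bit31=0)
  nb ####.: next=.  (t=0,i=11, bit30=0)
  nb ###.#: next=#  (t=0,i=12, bit29=1)
  nb ###..: next=#  (t=2,i=5, bit28=1)
  nb ##.##: next=.  (t=2,i=1, bit27=0)
  nb ##.#.: next=.  (t=0,i=13, bit26=0)
  nb ##..#: next=#  (t=1,i=2, bit25=1)
  nb ##...: next=.  (t=2,i=10, bit24=0)
  nb #.###: next=.  (t=0,i=6, bit23=0)
  nb #.##.: next=.  (t=4,i=10, bit22=0)
  nb #.#.#: next=.  (t=4,i=6, bit21=0)
  nb #.#..: next=.  (t=0,i=14, bit20=0)
  nb #..##: next=#  (t=1,i=3, bit19=1)
  nb #..#.: next=#  (t=3,i=2, bit18=1)
  nb #...#: next=.  (t=2,i=11, bit17=0)
  nb #....: next=#  (t=0,i=1, bit16=1)
  nb .####: next=#  (t=0,i=7, bit15=1)
  nb .###.: next=#  (t=2,i=14, bit14=1)
  nb .##.#: next=#  (t=1,i=5, bit13=1)
  nb .##..: next=.  (t=1,i=1, bit12=0)
  nb .#.##: next=#  (t=0,i=5, bit11=1)
  nb .#.#.: next=.  (t=4,i=7, bit10=0)
  nb .#..#: next=#  (t=1,i=13, bit9=1)
  nb .#...: next=#  (t=0,i=0, bit8=1)
  nb ..###: next=.  (t=2,i=13, bit7=0)
  nb ..##.: next=#  (t=1,i=0, bit6=1)
  nb ..#.#: next=#  (t=0,i=4, bit5=1)
  nb ..#..: next=.  (t=1,i=12, bit4=0)
  nb ...##: next=.  (t=2,i=12, bit3=0)
  nb ...#.: next=.  (t=0,i=3, bit2=0)
  nb ....#: next=.  (t=0,i=2, bit1=0)
  nb .....: next=#  (t=3,i=11, bit0=1)
  bits 00110010000011011110101101100001 = 839773025

839773025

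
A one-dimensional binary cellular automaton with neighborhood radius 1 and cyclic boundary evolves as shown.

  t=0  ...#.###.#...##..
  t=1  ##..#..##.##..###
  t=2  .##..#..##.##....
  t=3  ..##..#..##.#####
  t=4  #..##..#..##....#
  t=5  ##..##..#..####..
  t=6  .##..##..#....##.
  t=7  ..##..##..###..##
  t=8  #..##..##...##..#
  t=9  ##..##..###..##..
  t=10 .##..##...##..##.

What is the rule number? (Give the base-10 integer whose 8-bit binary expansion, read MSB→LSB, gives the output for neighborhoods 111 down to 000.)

  nb ###: next=.  (t=0,i=6, bit7=0)
  nb ##.: next=#  (t=0,i=7, bit6=1)
  nb #.#: next=#  (t=0,i=4, bit5=1)
  nb #..: next=#  (t=0,i=10, bit4=1)
  nb .##: next=.  (t=0,i=5, bit3=0)
  nb .#.: next=.  (t=0,i=3, bit2=0)
  nb ..#: next=.  (t=0,i=2, bit1=0)
  nb ...: next=#  (t=0,i=0, bit0=1)
  bits 01110001 = 113

113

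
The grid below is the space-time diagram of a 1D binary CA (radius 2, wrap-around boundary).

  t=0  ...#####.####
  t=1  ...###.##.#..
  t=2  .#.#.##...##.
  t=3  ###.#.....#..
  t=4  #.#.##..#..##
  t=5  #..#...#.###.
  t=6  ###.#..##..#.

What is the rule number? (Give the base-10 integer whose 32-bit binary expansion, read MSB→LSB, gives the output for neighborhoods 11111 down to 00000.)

2820444130

  nb #####: next=#  (t=0,i=5, bit31=1)
  nb ####.: next=.  (t=0,i=6, bit30=0)
  nb ###.#: next=#  (t=0,i=7, bit29=1)
  nb ###..: next=.  (t=0,i=12, bit28=0)
  nb ##.##: next=#  (t=0,i=8, bit27=1)
  nb ##.#.: next=.  (t=1,i=9, bit26=0)
  nb ##..#: next=.  (t=2,i=12, bit25=0)
  nb ##...: next=.  (t=0,i=0, bit24=0)
  nb #.###: next=.  (t=0,i=9, bit23=0)
  nb #.##.: next=.  (t=1,i=7, bit22=0)
  nb #.#.#: next=.  (t=2,i=3, bit21=0)
  nb #.#..: next=#  (t=1,i=10, bit20=1)
  nb #..##: next=#  (t=3,i=12, bit19=1)
  nb #..#.: next=#  (t=2,i=0, bit18=1)
  nb #...#: next=.  (t=0,i=1, bit17=0)
  nb #....: next=.  (t=1,i=12, bit16=0)
  nb .####: next=#  (t=0,i=4, bit15=1)
  nb .###.: next=.  (t=1,i=4, bit14=0)
  nb .##.#: next=.  (t=1,i=8, bit13=0)
  nb .##..: next=.  (t=2,i=6, bit12=0)
  nb .#.##: next=#  (t=2,i=4, bit11=1)
  nb .#.#.: next=#  (t=2,i=2, bit10=1)
  nb .#..#: next=#  (t=3,i=11, bit9=1)
  nb .#...: next=#  (t=1,i=11, bit8=1)
  nb ..###: next=#  (t=0,i=3, bit7=1)
  nb ..##.: next=#  (t=2,i=10, bit6=1)
  nb ..#.#: next=#  (t=2,i=1, bit5=1)
  nb ..#..: next=.  (t=3,i=10, bit4=0)
  nb ...##: next=.  (t=0,i=2, bit3=0)
  nb ...#.: next=.  (t=3,i=9, bit2=0)
  nb ....#: next=#  (t=1,i=1, bit1=1)
  nb .....: next=.  (t=1,i=0, bit0=0)
  bits 10101000000111001000111111100010 = 2820444130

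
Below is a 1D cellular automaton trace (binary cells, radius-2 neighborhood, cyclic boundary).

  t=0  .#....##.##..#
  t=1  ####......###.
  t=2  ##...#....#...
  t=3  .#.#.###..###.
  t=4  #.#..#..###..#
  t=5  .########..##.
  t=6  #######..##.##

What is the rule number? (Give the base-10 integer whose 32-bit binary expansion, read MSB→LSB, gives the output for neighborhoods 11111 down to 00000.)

2258605968

  ##### -> #   bit 31 = 1  t=5,i=3
  ####. -> .   bit 30 = 0  t=1,i=2
  ###.# -> .   bit 29 = 0  t=1,i=12
  ###.. -> .   bit 28 = 0  t=1,i=3
  ##.## -> .   bit 27 = 0  t=0,i=8
  ##.#. -> #   bit 26 = 1  t=4,i=1
  ##..# -> #   bit 25 = 1  t=0,i=11
  ##... -> .   bit 24 = 0  t=1,i=4
  #.### -> #   bit 23 = 1  t=1,i=0
  #.##. -> .   bit 22 = 0  t=0,i=9
  #.#.# -> .   bit 21 = 0  t=3,i=3
  #.#.. -> #   bit 20 = 1  t=0,i=1
  #..## -> #   bit 19 = 1  t=3,i=9
  #..#. -> #   bit 18 = 1  t=0,i=12
  #...# -> #   bit 17 = 1  t=2,i=3
  #.... -> #   bit 16 = 1  t=0,i=3
  .#### -> #   bit 15 = 1  t=1,i=1
  .###. -> .   bit 14 = 0  t=1,i=11
  .##.# -> .   bit 13 = 0  t=0,i=7
  .##.. -> #   bit 12 = 1  t=0,i=10
  .#.## -> .   bit 11 = 0  t=3,i=4
  .#.#. -> #   bit 10 = 1  t=0,i=0
  .#..# -> #   bit 9 = 1  t=4,i=3
  .#... -> #   bit 8 = 1  t=0,i=2
  ..### -> #   bit 7 = 1  t=1,i=10
  ..##. -> .   bit 6 = 0  t=0,i=6
  ..#.# -> .   bit 5 = 0  t=0,i=13
  ..#.. -> #   bit 4 = 1  t=2,i=5
  ...## -> .   bit 3 = 0  t=0,i=5
  ...#. -> .   bit 2 = 0  t=2,i=4
  ....# -> .   bit 1 = 0  t=0,i=4
  ..... -> .   bit 0 = 0  t=1,i=6
  bits 10000110100111111001011110010000 = 2258605968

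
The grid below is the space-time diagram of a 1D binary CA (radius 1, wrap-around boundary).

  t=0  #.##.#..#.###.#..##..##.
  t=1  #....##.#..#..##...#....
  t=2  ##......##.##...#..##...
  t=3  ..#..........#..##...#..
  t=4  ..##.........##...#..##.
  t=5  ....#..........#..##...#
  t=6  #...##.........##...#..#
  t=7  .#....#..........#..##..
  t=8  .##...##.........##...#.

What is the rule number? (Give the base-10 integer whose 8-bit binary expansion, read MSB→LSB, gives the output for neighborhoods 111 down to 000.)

  [7] ### => #  t=0,i=11
  [6] ##. => .  t=0,i=3
  [5] #.# => .  t=0,i=1
  [4] #.. => #  t=0,i=6
  [3] .## => .  t=0,i=2
  [2] .#. => #  t=0,i=0
  [1] ..# => .  t=0,i=7
  [0] ... => .  t=1,i=2
  bits 10010100 = 148

148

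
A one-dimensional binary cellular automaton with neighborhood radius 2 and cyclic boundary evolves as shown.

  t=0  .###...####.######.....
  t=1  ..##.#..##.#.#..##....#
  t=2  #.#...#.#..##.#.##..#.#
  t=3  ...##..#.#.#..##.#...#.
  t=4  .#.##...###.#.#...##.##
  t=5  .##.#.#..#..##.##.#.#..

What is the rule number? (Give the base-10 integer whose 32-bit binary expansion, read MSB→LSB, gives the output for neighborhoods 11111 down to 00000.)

  ##### -> .   bit 31 = 0  t=0,i=14
  ####. -> #   bit 30 = 1  t=0,i=9
  ###.# -> .   bit 29 = 0  t=0,i=10
  ###.. -> #   bit 28 = 1  t=0,i=3
  ##.## -> #   bit 27 = 1  t=0,i=11
  ##.#. -> .   bit 26 = 0  t=1,i=4
  ##..# -> .   bit 25 = 0  t=2,i=18
  ##... -> .   bit 24 = 0  t=0,i=4
  #.### -> .   bit 23 = 0  t=0,i=12
  #.##. -> .   bit 22 = 0  t=2,i=16
  #.#.# -> #   bit 21 = 1  t=1,i=11
  #.#.. -> .   bit 20 = 0  t=1,i=5
  #..## -> .   bit 19 = 0  t=1,i=1
  #..#. -> .   bit 18 = 0  t=2,i=19
  #...# -> #   bit 17 = 1  t=0,i=5
  #.... -> .   bit 16 = 0  t=0,i=19
  .#### -> #   bit 15 = 1  t=0,i=8
  .###. -> #   bit 14 = 1  t=0,i=2
  .##.# -> .   bit 13 = 0  t=1,i=3
  .##.. -> #   bit 12 = 1  t=1,i=17
  .#.## -> #   bit 11 = 1  t=2,i=15
  .#.#. -> #   bit 10 = 1  t=1,i=12
  .#..# -> #   bit 9 = 1  t=1,i=0
  .#... -> #   bit 8 = 1  t=2,i=3
  ..### -> .   bit 7 = 0  t=0,i=1
  ..##. -> #   bit 6 = 1  t=1,i=2
  ..#.# -> .   bit 5 = 0  t=2,i=6
  ..#.. -> #   bit 4 = 1  t=1,i=22
  ...## -> .   bit 3 = 0  t=0,i=0
  ...#. -> .   bit 2 = 0  t=1,i=21
  ....# -> #   bit 1 = 1  t=0,i=22
  ..... -> .   bit 0 = 0  t=0,i=20
  bits 01011000001000101101111101010010 = 1478680402

1478680402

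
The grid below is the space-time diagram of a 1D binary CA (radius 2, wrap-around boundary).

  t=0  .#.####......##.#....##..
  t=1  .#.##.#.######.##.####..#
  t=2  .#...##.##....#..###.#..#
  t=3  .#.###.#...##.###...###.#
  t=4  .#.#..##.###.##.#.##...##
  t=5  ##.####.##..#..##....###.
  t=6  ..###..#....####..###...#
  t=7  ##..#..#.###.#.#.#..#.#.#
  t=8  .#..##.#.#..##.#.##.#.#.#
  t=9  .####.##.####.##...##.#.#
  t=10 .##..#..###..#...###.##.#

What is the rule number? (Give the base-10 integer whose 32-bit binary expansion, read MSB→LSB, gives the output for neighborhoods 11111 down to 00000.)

482050683

  ##### -> .   bit 31 = 0  t=1,i=10
  ####. -> .   bit 30 = 0  t=0,i=5
  ###.# -> .   bit 29 = 0  t=1,i=13
  ###.. -> #   bit 28 = 1  t=0,i=6
  ##.## -> #   bit 27 = 1  t=1,i=14
  ##.#. -> #   bit 26 = 1  t=0,i=15
  ##..# -> .   bit 25 = 0  t=1,i=22
  ##... -> .   bit 24 = 0  t=0,i=7
  #.### -> #   bit 23 = 1  t=0,i=3
  #.##. -> .   bit 22 = 0  t=1,i=3
  #.#.# -> #   bit 21 = 1  t=1,i=1
  #.#.. -> #   bit 20 = 1  t=0,i=16
  #..## -> #   bit 19 = 1  t=2,i=16
  #..#. -> .   bit 18 = 0  t=1,i=23
  #...# -> #   bit 17 = 1  t=0,i=24
  #.... -> #   bit 16 = 1  t=0,i=8
  .#### -> #   bit 15 = 1  t=0,i=4
  .###. -> .   bit 14 = 0  t=2,i=18
  .##.# -> .   bit 13 = 0  t=0,i=14
  .##.. -> .   bit 12 = 0  t=0,i=22
  .#.## -> .   bit 11 = 0  t=0,i=2
  .#.#. -> .   bit 10 = 0  t=1,i=0
  .#..# -> #   bit 9 = 1  t=2,i=15
  .#... -> .   bit 8 = 0  t=0,i=17
  ..### -> .   bit 7 = 0  t=2,i=17
  ..##. -> #   bit 6 = 1  t=0,i=13
  ..#.# -> #   bit 5 = 1  t=0,i=1
  ..#.. -> #   bit 4 = 1  t=2,i=14
  ...## -> #   bit 3 = 1  t=0,i=12
  ...#. -> .   bit 2 = 0  t=0,i=0
  ....# -> #   bit 1 = 1  t=0,i=11
  ..... -> #   bit 0 = 1  t=0,i=9
  bits 00011100101110111000001001111011 = 482050683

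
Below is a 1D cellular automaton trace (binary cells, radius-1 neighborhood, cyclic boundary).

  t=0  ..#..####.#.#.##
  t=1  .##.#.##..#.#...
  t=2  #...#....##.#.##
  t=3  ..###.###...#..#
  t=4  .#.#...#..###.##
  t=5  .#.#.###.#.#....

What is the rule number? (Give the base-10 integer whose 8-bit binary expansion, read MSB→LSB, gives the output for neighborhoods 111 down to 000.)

135

  [7] ### => #  t=0,i=6
  [6] ##. => .  t=0,i=8
  [5] #.# => .  t=0,i=9
  [4] #.. => .  t=0,i=0
  [3] .## => .  t=0,i=5
  [2] .#. => #  t=0,i=2
  [1] ..# => #  t=0,i=1
  [0] ... => #  t=1,i=14
  bits 10000111 = 135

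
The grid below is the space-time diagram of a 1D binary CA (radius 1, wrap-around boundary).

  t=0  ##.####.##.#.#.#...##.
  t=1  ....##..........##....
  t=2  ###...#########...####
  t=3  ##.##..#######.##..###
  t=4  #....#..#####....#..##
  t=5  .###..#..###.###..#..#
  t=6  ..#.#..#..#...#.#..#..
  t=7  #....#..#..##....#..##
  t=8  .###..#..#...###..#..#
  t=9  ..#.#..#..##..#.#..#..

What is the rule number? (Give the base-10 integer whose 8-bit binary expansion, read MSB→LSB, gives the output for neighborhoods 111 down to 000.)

145

  ###|#  b7=1 t=0,i=4
  ##.|.  b6=0 t=0,i=1
  #.#|.  b5=0 t=0,i=2
  #..|#  b4=1 t=0,i=16
  .##|.  b3=0 t=0,i=0
  .#.|.  b2=0 t=0,i=11
  ..#|.  b1=0 t=0,i=18
  ...|#  b0=1 t=0,i=17
  bits 10010001 = 145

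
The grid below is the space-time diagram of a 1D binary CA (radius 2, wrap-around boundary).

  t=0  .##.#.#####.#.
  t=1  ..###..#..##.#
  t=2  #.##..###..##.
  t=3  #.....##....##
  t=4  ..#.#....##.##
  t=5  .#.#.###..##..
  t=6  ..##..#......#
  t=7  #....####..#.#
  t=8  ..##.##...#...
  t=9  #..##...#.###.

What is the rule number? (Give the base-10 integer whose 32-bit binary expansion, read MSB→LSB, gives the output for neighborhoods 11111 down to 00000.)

  nb #####: next=.  (t=0,i=8, bit31=0)
  nb ####.: next=.  (t=0,i=9, bit30=0)
  nb ###.#: next=#  (t=0,i=10, bit29=1)
  nb ###..: next=.  (t=1,i=4, bit28=0)
  nb ##.##: next=#  (t=4,i=11, bit27=1)
  nb ##.#.: next=#  (t=0,i=3, bit26=1)
  nb ##..#: next=.  (t=1,i=5, bit25=0)
  nb ##...: next=.  (t=3,i=1, bit24=0)
  nb #.###: next=.  (t=0,i=6, bit23=0)
  nb #.##.: next=.  (t=2,i=2, bit22=0)
  nb #.#.#: next=#  (t=0,i=4, bit21=1)
  nb #.#..: next=.  (t=0,i=12, bit20=0)
  nb #..##: next=.  (t=0,i=0, bit19=0)
  nb #..#.: next=#  (t=1,i=6, bit18=1)
  nb #...#: next=#  (t=5,i=13, bit17=1)
  nb #....: next=#  (t=3,i=2, bit16=1)
  nb .####: next=#  (t=0,i=7, bit15=1)
  nb .###.: next=#  (t=1,i=3, bit14=1)
  nb .##.#: next=#  (t=0,i=2, bit13=1)
  nb .##..: next=.  (t=2,i=3, bit12=0)
  nb .#.##: next=.  (t=0,i=5, bit11=0)
  nb .#.#.: next=#  (t=4,i=3, bit10=1)
  nb .#..#: next=#  (t=0,i=13, bit9=1)
  nb .#...: next=#  (t=4,i=5, bit8=1)
  nb ..###: next=#  (t=1,i=2, bit7=1)
  nb ..##.: next=.  (t=0,i=1, bit6=0)
  nb ..#.#: next=.  (t=4,i=2, bit5=0)
  nb ..#..: next=#  (t=1,i=7, bit4=1)
  nb ...##: next=.  (t=3,i=5, bit3=0)
  nb ...#.: next=.  (t=5,i=0, bit2=0)
  nb ....#: next=#  (t=3,i=4, bit1=1)
  nb .....: next=.  (t=3,i=3, bit0=0)
  bits 00101100001001111110011110010010 = 740812690

740812690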